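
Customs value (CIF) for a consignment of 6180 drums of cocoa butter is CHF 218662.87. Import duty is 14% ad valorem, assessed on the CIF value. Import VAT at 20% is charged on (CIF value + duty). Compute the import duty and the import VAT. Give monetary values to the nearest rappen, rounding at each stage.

Import duty = 218662.87 × 14% = 30612.80
VAT base = CIF + duty = 218662.87 + 30612.80 = 249275.67
Import VAT = 249275.67 × 20% = 49855.13

Import duty: CHF 30612.80; import VAT: CHF 49855.13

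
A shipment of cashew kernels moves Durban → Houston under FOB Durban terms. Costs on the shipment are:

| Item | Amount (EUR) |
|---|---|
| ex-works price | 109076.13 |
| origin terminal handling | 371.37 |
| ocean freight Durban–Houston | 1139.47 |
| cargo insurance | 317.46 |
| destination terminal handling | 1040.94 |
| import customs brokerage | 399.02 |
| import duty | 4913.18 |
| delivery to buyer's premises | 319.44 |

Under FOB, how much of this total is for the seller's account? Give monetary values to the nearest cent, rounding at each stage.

FOB: the seller bears costs until goods are on board at the origin port; the buyer bears freight, insurance and all costs thereafter.
Seller's account: goods 109076.13 + origin terminal 371.37 = 109447.50
Buyer's account: freight 1139.47 + insurance 317.46 + destination terminal 1040.94 + brokerage 399.02 + duty 4913.18 + delivery 319.44 = 8129.51

Seller's account: EUR 109447.50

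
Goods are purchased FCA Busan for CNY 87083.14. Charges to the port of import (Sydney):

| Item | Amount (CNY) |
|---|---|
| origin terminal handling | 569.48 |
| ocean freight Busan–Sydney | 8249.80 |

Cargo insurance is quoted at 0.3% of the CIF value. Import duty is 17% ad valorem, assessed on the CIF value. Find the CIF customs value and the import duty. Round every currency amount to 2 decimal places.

CIF value: CNY 96190.99; import duty: CNY 16352.47

Let C be the CIF value. C = FCA price + pre-shipment costs + freight + 0.3% × C
C − 0.3% × C = 87083.14 + 569.48 + 8249.80
0.997 × C = 95902.42
C = 95902.42 / 0.997 = 96190.99
Insurance premium = 0.3% × 96190.99 = 288.57
Import duty = 96190.99 × 17% = 16352.47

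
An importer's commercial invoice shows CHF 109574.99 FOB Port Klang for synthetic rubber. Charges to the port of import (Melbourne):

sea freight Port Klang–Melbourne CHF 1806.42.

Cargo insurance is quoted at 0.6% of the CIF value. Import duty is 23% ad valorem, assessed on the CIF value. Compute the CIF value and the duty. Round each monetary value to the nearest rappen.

CIF value: CHF 112053.73; import duty: CHF 25772.36

Let C be the CIF value. C = FOB price + freight + 0.6% × C
C − 0.6% × C = 109574.99 + 1806.42
0.994 × C = 111381.41
C = 111381.41 / 0.994 = 112053.73
Insurance premium = 0.6% × 112053.73 = 672.32
Import duty = 112053.73 × 23% = 25772.36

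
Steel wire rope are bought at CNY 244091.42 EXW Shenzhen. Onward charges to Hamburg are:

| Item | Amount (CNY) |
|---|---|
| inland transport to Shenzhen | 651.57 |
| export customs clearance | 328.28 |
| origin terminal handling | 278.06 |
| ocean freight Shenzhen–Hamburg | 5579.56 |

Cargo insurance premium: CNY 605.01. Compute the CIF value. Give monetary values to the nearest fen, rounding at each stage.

CIF value: CNY 251533.90

CIF = EXW price + pre-shipment costs + freight + insurance
CIF = 244091.42 + 651.57 + 328.28 + 278.06 + 5579.56 + 605.01 = 251533.90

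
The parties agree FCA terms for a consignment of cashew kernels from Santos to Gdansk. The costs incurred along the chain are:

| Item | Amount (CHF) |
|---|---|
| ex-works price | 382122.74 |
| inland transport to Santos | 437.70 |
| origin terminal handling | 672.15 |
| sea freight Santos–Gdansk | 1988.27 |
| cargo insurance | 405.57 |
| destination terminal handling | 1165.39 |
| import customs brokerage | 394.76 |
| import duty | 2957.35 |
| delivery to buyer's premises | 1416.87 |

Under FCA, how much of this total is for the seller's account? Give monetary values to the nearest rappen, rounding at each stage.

Seller's account: CHF 382560.44

FCA: the seller delivers export-cleared goods to the carrier; the buyer bears costs from that point.
Seller's account: goods 382122.74 + inland to port 437.70 = 382560.44
Buyer's account: origin terminal 672.15 + freight 1988.27 + insurance 405.57 + destination terminal 1165.39 + brokerage 394.76 + duty 2957.35 + delivery 1416.87 = 9000.36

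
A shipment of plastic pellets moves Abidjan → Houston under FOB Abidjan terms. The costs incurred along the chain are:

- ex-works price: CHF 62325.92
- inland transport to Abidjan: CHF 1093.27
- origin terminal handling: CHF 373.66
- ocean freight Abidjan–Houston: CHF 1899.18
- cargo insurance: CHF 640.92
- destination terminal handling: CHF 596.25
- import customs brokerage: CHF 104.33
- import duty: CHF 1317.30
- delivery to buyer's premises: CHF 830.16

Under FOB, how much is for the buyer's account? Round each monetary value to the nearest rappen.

FOB: the seller bears costs until goods are on board at the origin port; the buyer bears freight, insurance and all costs thereafter.
Seller's account: goods 62325.92 + inland to port 1093.27 + origin terminal 373.66 = 63792.85
Buyer's account: freight 1899.18 + insurance 640.92 + destination terminal 596.25 + brokerage 104.33 + duty 1317.30 + delivery 830.16 = 5388.14

Buyer's account: CHF 5388.14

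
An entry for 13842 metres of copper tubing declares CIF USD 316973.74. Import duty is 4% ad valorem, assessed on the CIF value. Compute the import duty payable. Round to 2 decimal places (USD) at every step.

Import duty: USD 12678.95

Import duty = 316973.74 × 4% = 12678.95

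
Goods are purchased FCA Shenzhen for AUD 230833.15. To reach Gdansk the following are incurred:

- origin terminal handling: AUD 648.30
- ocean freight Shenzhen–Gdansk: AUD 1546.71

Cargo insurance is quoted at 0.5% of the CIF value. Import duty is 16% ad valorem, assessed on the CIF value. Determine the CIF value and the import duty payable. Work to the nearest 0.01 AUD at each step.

CIF value: AUD 234199.16; import duty: AUD 37471.87

Let C be the CIF value. C = FCA price + pre-shipment costs + freight + 0.5% × C
C − 0.5% × C = 230833.15 + 648.30 + 1546.71
0.995 × C = 233028.16
C = 233028.16 / 0.995 = 234199.16
Insurance premium = 0.5% × 234199.16 = 1171.00
Import duty = 234199.16 × 16% = 37471.87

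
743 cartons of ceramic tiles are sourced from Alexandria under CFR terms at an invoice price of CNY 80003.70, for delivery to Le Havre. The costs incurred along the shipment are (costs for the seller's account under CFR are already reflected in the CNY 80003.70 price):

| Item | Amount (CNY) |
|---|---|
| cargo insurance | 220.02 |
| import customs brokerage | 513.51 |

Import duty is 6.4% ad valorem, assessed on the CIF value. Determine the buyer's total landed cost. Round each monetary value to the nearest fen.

CFR: the seller pays costs through ocean freight to the destination port, but not insurance.
CIF value = CFR price + insurance = 80003.70 + 220.02 = 80223.72
Import duty = 80223.72 × 6.4% = 5134.32
Buyer bears: insurance 220.02 + brokerage 513.51 + duty 5134.32 = 5867.85
Landed cost = invoice 80003.70 + 5867.85 = 85871.55

Total landed cost: CNY 85871.55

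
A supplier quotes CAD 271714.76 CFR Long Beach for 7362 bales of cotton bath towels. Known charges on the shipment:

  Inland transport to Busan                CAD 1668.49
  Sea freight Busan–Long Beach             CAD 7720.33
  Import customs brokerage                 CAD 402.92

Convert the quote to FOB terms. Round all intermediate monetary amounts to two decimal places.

Not relevant to the conversion: inland to port — on the seller under both CFR and FOB; already in the CFR price and stays in the FOB price. brokerage — on the buyer under both terms; not part of either seller's price.
From CFR to FOB, the seller no longer bears: freight.
FOB price = 271714.76 − 7720.33 = 263994.43

FOB price: CAD 263994.43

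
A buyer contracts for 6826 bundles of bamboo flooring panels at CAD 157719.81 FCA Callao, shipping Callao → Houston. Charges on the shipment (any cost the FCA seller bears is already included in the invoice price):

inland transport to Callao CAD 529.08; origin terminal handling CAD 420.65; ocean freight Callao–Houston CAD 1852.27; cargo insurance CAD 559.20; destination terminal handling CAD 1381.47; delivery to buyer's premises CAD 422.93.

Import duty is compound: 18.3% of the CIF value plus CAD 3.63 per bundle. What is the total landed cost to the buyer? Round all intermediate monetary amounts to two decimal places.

Total landed cost: CAD 216515.71

FCA: the seller delivers export-cleared goods to the carrier; the buyer bears costs from that point.
Already in the invoice (seller's account under FCA): inland to port — exclude.
CIF value = FCA price + origin terminal + freight + insurance = 157719.81 + 420.65 + 1852.27 + 559.20 = 160551.93
Ad valorem component: 160551.93 × 18.3% = 29381.00
Specific component: 6826 × 3.63 = 24778.38
Import duty = 29381.00 + 24778.38 = 54159.38
Buyer bears: origin terminal 420.65 + freight 1852.27 + insurance 559.20 + destination terminal 1381.47 + delivery 422.93 + duty 54159.38 = 58795.90
Landed cost = invoice 157719.81 + 58795.90 = 216515.71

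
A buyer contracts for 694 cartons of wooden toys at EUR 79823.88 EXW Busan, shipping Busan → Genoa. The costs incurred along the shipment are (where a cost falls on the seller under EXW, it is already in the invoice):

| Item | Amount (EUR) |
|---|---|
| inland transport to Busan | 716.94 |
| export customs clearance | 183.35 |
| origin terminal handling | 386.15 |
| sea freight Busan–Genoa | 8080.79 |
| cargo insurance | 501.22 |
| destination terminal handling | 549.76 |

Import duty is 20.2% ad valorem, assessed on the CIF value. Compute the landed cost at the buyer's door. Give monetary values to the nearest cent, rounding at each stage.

EXW: the seller makes goods available at their premises; the buyer bears all onward costs.
CIF value = EXW price + inland to port + export clearance + origin terminal + freight + insurance = 79823.88 + 716.94 + 183.35 + 386.15 + 8080.79 + 501.22 = 89692.33
Import duty = 89692.33 × 20.2% = 18117.85
Buyer bears: inland to port 716.94 + export clearance 183.35 + origin terminal 386.15 + freight 8080.79 + insurance 501.22 + destination terminal 549.76 + duty 18117.85 = 28536.06
Landed cost = invoice 79823.88 + 28536.06 = 108359.94

Total landed cost: EUR 108359.94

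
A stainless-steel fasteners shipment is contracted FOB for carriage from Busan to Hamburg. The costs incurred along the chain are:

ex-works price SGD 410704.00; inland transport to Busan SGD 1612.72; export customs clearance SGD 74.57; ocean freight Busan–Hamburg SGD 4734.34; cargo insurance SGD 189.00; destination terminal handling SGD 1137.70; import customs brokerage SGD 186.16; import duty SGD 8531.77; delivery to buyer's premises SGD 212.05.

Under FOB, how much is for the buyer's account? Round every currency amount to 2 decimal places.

FOB: the seller bears costs until goods are on board at the origin port; the buyer bears freight, insurance and all costs thereafter.
Seller's account: goods 410704.00 + inland to port 1612.72 + export clearance 74.57 = 412391.29
Buyer's account: freight 4734.34 + insurance 189.00 + destination terminal 1137.70 + brokerage 186.16 + duty 8531.77 + delivery 212.05 = 14991.02

Buyer's account: SGD 14991.02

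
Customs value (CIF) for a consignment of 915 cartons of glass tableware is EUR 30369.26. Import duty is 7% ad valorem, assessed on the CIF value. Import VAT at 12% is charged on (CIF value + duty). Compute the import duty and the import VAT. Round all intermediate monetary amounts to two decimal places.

Import duty: EUR 2125.85; import VAT: EUR 3899.41

Import duty = 30369.26 × 7% = 2125.85
VAT base = CIF + duty = 30369.26 + 2125.85 = 32495.11
Import VAT = 32495.11 × 12% = 3899.41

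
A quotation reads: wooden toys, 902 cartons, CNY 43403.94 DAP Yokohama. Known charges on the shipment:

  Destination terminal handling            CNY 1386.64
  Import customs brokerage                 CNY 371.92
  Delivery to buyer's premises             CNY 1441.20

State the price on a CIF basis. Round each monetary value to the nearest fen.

CIF price: CNY 40576.10

Not relevant to the conversion: brokerage — on the buyer under both terms; not part of either seller's price.
From DAP to CIF, the seller no longer bears: destination terminal, delivery.
CIF price = 43403.94 − 1386.64 − 1441.20 = 40576.10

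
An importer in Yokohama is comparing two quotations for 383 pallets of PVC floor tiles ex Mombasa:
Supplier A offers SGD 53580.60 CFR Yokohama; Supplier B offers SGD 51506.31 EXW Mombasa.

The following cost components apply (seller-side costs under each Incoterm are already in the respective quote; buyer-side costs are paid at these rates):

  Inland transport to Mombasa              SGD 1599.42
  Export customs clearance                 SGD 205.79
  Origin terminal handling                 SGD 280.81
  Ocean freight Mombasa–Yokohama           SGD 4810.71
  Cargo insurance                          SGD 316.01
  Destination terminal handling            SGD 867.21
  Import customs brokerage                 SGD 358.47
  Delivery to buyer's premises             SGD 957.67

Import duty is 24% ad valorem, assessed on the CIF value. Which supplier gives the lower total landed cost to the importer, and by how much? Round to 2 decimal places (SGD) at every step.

Supplier A is cheaper by SGD 5979.82

Supplier A (CFR):
CIF value = CFR price + insurance = 53580.60 + 316.01 = 53896.61
Import duty = 53896.61 × 24% = 12935.19
Buyer bears (A): 316.01 + 867.21 + 358.47 + 957.67 = 2499.36
Landed cost (A) = invoice 53580.60 + 2499.36 + duty 12935.19 = 69015.15
Supplier B (EXW):
CIF value = EXW price + inland to port + export clearance + origin terminal + freight + insurance = 51506.31 + 1599.42 + 205.79 + 280.81 + 4810.71 + 316.01 = 58719.05
Import duty = 58719.05 × 24% = 14092.57
Buyer bears (B): 1599.42 + 205.79 + 280.81 + 4810.71 + 316.01 + 867.21 + 358.47 + 957.67 = 9396.09
Landed cost (B) = invoice 51506.31 + 9396.09 + duty 14092.57 = 74994.97
Difference = |69015.15 − 74994.97| = 5979.82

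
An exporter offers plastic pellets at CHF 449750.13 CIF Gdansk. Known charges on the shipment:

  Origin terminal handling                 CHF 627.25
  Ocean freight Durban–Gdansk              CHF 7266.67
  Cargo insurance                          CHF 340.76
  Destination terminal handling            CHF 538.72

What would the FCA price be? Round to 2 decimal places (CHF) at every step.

Not relevant to the conversion: destination terminal — on the buyer under both terms; not part of either seller's price.
From CIF to FCA, the seller no longer bears: origin terminal, freight, insurance.
FCA price = 449750.13 − 627.25 − 7266.67 − 340.76 = 441515.45

FCA price: CHF 441515.45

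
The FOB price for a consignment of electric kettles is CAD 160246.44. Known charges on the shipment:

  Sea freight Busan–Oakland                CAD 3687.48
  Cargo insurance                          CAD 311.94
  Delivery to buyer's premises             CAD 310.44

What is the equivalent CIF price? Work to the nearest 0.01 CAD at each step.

Not relevant to the conversion: delivery — on the buyer under both terms; not part of either seller's price.
From FOB to CIF, the seller additionally bears: freight, insurance.
CIF price = 160246.44 + 3687.48 + 311.94 = 164245.86

CIF price: CAD 164245.86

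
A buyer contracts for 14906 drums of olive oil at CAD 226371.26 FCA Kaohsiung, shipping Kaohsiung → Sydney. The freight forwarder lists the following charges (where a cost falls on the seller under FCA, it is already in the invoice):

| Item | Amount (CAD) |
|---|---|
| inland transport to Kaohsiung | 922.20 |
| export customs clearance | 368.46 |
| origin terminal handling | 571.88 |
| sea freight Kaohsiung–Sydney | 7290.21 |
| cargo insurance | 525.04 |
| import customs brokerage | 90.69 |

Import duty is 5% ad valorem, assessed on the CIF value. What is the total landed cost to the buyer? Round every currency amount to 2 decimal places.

FCA: the seller delivers export-cleared goods to the carrier; the buyer bears costs from that point.
Already in the invoice (seller's account under FCA): inland to port, export clearance — exclude.
CIF value = FCA price + origin terminal + freight + insurance = 226371.26 + 571.88 + 7290.21 + 525.04 = 234758.39
Import duty = 234758.39 × 5% = 11737.92
Buyer bears: origin terminal 571.88 + freight 7290.21 + insurance 525.04 + brokerage 90.69 + duty 11737.92 = 20215.74
Landed cost = invoice 226371.26 + 20215.74 = 246587.00

Total landed cost: CAD 246587.00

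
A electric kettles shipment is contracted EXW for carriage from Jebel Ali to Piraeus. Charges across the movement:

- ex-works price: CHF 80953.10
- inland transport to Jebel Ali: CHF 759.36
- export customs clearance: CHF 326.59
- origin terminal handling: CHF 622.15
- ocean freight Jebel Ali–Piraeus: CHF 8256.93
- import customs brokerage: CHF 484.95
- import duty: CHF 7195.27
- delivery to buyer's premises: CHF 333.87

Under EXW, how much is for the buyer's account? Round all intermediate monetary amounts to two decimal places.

EXW: the seller makes goods available at their premises; the buyer bears all onward costs.
Seller's account: goods 80953.10 = 80953.10
Buyer's account: inland to port 759.36 + export clearance 326.59 + origin terminal 622.15 + freight 8256.93 + brokerage 484.95 + duty 7195.27 + delivery 333.87 = 17979.12

Buyer's account: CHF 17979.12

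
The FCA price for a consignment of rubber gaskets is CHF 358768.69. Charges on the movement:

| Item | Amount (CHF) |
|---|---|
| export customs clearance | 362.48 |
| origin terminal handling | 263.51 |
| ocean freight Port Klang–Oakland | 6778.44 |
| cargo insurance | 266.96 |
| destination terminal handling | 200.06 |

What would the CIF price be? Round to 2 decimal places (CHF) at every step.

Not relevant to the conversion: export clearance — on the seller under both FCA and CIF; already in the FCA price and stays in the CIF price. destination terminal — on the buyer under both terms; not part of either seller's price.
From FCA to CIF, the seller additionally bears: origin terminal, freight, insurance.
CIF price = 358768.69 + 263.51 + 6778.44 + 266.96 = 366077.60

CIF price: CHF 366077.60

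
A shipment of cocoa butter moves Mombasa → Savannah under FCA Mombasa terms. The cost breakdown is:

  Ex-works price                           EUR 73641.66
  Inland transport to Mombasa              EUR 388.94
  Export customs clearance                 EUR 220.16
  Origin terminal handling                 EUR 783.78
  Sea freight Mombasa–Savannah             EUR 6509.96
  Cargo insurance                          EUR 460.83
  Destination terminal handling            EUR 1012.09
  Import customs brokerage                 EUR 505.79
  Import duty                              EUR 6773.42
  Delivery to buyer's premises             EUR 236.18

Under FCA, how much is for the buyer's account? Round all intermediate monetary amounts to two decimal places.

Buyer's account: EUR 16282.05

FCA: the seller delivers export-cleared goods to the carrier; the buyer bears costs from that point.
Seller's account: goods 73641.66 + inland to port 388.94 + export clearance 220.16 = 74250.76
Buyer's account: origin terminal 783.78 + freight 6509.96 + insurance 460.83 + destination terminal 1012.09 + brokerage 505.79 + duty 6773.42 + delivery 236.18 = 16282.05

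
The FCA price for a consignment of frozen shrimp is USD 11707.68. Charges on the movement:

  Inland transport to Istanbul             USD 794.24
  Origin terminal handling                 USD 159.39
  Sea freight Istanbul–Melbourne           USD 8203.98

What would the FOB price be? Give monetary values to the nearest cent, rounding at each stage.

Not relevant to the conversion: inland to port — on the seller under both FCA and FOB; already in the FCA price and stays in the FOB price. freight — on the buyer under both terms; not part of either seller's price.
From FCA to FOB, the seller additionally bears: origin terminal.
FOB price = 11707.68 + 159.39 = 11867.07

FOB price: USD 11867.07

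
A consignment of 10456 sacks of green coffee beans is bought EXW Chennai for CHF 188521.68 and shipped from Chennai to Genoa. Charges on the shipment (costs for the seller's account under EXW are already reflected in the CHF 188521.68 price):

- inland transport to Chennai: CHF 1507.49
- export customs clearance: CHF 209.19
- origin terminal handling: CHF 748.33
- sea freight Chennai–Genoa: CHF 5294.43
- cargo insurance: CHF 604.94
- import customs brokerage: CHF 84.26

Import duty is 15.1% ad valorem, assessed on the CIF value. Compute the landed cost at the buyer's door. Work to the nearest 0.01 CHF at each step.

Total landed cost: CHF 226700.12

EXW: the seller makes goods available at their premises; the buyer bears all onward costs.
CIF value = EXW price + inland to port + export clearance + origin terminal + freight + insurance = 188521.68 + 1507.49 + 209.19 + 748.33 + 5294.43 + 604.94 = 196886.06
Import duty = 196886.06 × 15.1% = 29729.80
Buyer bears: inland to port 1507.49 + export clearance 209.19 + origin terminal 748.33 + freight 5294.43 + insurance 604.94 + brokerage 84.26 + duty 29729.80 = 38178.44
Landed cost = invoice 188521.68 + 38178.44 = 226700.12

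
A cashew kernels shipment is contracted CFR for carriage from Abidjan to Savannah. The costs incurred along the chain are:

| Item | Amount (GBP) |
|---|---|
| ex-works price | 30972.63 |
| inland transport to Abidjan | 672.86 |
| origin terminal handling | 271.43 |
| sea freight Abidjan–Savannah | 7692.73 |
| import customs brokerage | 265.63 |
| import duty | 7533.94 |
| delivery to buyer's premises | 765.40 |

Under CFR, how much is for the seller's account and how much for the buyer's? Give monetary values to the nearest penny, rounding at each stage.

CFR: the seller pays costs through ocean freight to the destination port, but not insurance.
Seller's account: goods 30972.63 + inland to port 672.86 + origin terminal 271.43 + freight 7692.73 = 39609.65
Buyer's account: brokerage 265.63 + duty 7533.94 + delivery 765.40 = 8564.97

Seller: GBP 39609.65; buyer: GBP 8564.97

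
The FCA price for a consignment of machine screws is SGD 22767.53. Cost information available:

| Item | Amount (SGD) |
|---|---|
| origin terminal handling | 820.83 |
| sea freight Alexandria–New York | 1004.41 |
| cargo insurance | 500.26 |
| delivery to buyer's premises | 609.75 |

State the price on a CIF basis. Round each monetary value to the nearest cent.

CIF price: SGD 25093.03

Not relevant to the conversion: delivery — on the buyer under both terms; not part of either seller's price.
From FCA to CIF, the seller additionally bears: origin terminal, freight, insurance.
CIF price = 22767.53 + 820.83 + 1004.41 + 500.26 = 25093.03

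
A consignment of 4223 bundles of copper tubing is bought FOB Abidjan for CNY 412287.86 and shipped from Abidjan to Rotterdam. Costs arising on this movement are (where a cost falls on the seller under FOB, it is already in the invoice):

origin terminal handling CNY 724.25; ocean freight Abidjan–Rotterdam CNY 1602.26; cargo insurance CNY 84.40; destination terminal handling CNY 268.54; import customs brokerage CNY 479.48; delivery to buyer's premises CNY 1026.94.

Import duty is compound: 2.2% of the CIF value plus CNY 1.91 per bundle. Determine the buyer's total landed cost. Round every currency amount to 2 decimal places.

FOB: the seller bears costs until goods are on board at the origin port; the buyer bears freight, insurance and all costs thereafter.
Already in the invoice (seller's account under FOB): origin terminal — exclude.
CIF value = FOB price + freight + insurance = 412287.86 + 1602.26 + 84.40 = 413974.52
Ad valorem component: 413974.52 × 2.2% = 9107.44
Specific component: 4223 × 1.91 = 8065.93
Import duty = 9107.44 + 8065.93 = 17173.37
Buyer bears: freight 1602.26 + insurance 84.40 + destination terminal 268.54 + brokerage 479.48 + delivery 1026.94 + duty 17173.37 = 20634.99
Landed cost = invoice 412287.86 + 20634.99 = 432922.85

Total landed cost: CNY 432922.85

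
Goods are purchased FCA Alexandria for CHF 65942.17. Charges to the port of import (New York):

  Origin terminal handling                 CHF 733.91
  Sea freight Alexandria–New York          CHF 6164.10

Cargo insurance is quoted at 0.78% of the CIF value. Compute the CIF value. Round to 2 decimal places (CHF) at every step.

Let C be the CIF value. C = FCA price + pre-shipment costs + freight + 0.78% × C
C − 0.78% × C = 65942.17 + 733.91 + 6164.10
0.9922 × C = 72840.18
C = 72840.18 / 0.9922 = 73412.80
Insurance premium = 0.78% × 73412.80 = 572.62

CIF value: CHF 73412.80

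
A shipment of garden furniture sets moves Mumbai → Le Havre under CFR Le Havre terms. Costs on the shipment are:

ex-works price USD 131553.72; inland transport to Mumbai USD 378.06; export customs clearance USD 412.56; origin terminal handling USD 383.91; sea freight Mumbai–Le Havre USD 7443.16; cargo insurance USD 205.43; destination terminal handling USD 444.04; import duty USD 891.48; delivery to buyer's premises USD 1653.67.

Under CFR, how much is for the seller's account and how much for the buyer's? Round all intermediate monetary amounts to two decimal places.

CFR: the seller pays costs through ocean freight to the destination port, but not insurance.
Seller's account: goods 131553.72 + inland to port 378.06 + export clearance 412.56 + origin terminal 383.91 + freight 7443.16 = 140171.41
Buyer's account: insurance 205.43 + destination terminal 444.04 + duty 891.48 + delivery 1653.67 = 3194.62

Seller: USD 140171.41; buyer: USD 3194.62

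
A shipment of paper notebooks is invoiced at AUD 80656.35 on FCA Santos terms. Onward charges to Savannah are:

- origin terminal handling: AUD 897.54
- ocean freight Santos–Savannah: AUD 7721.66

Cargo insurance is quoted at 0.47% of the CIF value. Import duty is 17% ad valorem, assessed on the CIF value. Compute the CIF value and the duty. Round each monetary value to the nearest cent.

Let C be the CIF value. C = FCA price + pre-shipment costs + freight + 0.47% × C
C − 0.47% × C = 80656.35 + 897.54 + 7721.66
0.9953 × C = 89275.55
C = 89275.55 / 0.9953 = 89697.13
Insurance premium = 0.47% × 89697.13 = 421.58
Import duty = 89697.13 × 17% = 15248.51

CIF value: AUD 89697.13; import duty: AUD 15248.51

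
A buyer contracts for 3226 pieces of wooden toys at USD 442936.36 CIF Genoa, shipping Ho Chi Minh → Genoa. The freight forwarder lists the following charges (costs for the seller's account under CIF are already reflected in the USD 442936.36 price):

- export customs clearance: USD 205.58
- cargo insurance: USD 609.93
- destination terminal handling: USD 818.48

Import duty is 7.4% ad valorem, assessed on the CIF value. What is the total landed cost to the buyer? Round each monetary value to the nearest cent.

Total landed cost: USD 476532.13

CIF: the seller pays costs through ocean freight and marine insurance to the destination port.
Already in the invoice (seller's account under CIF): export clearance, insurance — exclude.
The CIF price already equals the CIF value: 442936.36
Import duty = 442936.36 × 7.4% = 32777.29
Buyer bears: destination terminal 818.48 + duty 32777.29 = 33595.77
Landed cost = invoice 442936.36 + 33595.77 = 476532.13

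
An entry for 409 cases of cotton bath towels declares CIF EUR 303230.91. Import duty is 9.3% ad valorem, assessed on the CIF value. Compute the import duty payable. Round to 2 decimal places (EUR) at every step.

Import duty = 303230.91 × 9.3% = 28200.47

Import duty: EUR 28200.47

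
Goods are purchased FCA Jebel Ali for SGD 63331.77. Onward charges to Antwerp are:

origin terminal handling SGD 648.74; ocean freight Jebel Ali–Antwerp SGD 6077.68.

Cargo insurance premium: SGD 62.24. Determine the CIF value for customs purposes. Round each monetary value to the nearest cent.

CIF value: SGD 70120.43

CIF = FCA price + pre-shipment costs + freight + insurance
CIF = 63331.77 + 648.74 + 6077.68 + 62.24 = 70120.43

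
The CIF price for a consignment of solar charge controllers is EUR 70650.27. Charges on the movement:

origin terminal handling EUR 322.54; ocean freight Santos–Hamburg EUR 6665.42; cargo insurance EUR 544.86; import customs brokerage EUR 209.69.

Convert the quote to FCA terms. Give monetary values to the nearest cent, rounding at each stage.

FCA price: EUR 63117.45

Not relevant to the conversion: brokerage — on the buyer under both terms; not part of either seller's price.
From CIF to FCA, the seller no longer bears: origin terminal, freight, insurance.
FCA price = 70650.27 − 322.54 − 6665.42 − 544.86 = 63117.45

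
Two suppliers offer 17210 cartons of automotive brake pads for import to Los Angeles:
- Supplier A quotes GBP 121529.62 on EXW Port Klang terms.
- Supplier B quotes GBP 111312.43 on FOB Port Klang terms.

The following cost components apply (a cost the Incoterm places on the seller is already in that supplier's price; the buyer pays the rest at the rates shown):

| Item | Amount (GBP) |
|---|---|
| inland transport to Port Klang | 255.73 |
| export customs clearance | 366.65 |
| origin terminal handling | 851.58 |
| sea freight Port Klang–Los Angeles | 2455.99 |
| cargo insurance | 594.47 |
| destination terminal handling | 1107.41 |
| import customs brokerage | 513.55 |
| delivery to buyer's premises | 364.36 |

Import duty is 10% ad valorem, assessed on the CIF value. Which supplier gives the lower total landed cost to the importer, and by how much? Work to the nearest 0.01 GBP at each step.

Supplier A (EXW):
CIF value = EXW price + inland to port + export clearance + origin terminal + freight + insurance = 121529.62 + 255.73 + 366.65 + 851.58 + 2455.99 + 594.47 = 126054.04
Import duty = 126054.04 × 10% = 12605.40
Buyer bears (A): 255.73 + 366.65 + 851.58 + 2455.99 + 594.47 + 1107.41 + 513.55 + 364.36 = 6509.74
Landed cost (A) = invoice 121529.62 + 6509.74 + duty 12605.40 = 140644.76
Supplier B (FOB):
CIF value = FOB price + freight + insurance = 111312.43 + 2455.99 + 594.47 = 114362.89
Import duty = 114362.89 × 10% = 11436.29
Buyer bears (B): 2455.99 + 594.47 + 1107.41 + 513.55 + 364.36 = 5035.78
Landed cost (B) = invoice 111312.43 + 5035.78 + duty 11436.29 = 127784.50
Difference = |140644.76 − 127784.50| = 12860.26

Supplier B is cheaper by GBP 12860.26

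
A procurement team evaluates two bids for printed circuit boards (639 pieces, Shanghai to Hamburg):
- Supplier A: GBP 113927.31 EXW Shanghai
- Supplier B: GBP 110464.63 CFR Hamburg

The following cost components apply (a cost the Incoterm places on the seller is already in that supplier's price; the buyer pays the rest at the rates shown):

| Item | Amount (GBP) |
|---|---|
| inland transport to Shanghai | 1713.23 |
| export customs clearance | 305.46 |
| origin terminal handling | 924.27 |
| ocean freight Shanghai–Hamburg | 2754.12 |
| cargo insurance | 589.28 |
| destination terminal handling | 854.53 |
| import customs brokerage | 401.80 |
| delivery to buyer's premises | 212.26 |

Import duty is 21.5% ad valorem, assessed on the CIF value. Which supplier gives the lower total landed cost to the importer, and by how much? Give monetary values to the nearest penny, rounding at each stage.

Supplier B is cheaper by GBP 11129.11

Supplier A (EXW):
CIF value = EXW price + inland to port + export clearance + origin terminal + freight + insurance = 113927.31 + 1713.23 + 305.46 + 924.27 + 2754.12 + 589.28 = 120213.67
Import duty = 120213.67 × 21.5% = 25845.94
Buyer bears (A): 1713.23 + 305.46 + 924.27 + 2754.12 + 589.28 + 854.53 + 401.80 + 212.26 = 7754.95
Landed cost (A) = invoice 113927.31 + 7754.95 + duty 25845.94 = 147528.20
Supplier B (CFR):
CIF value = CFR price + insurance = 110464.63 + 589.28 = 111053.91
Import duty = 111053.91 × 21.5% = 23876.59
Buyer bears (B): 589.28 + 854.53 + 401.80 + 212.26 = 2057.87
Landed cost (B) = invoice 110464.63 + 2057.87 + duty 23876.59 = 136399.09
Difference = |147528.20 − 136399.09| = 11129.11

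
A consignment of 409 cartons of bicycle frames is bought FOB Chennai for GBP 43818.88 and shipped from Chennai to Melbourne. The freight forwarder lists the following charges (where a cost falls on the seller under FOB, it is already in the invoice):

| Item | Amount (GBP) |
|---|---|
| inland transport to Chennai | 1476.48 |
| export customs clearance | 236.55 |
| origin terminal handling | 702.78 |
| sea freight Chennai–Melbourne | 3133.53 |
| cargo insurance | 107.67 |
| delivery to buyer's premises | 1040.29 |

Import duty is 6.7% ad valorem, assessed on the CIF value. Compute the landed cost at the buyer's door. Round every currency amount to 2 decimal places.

Total landed cost: GBP 51253.40

FOB: the seller bears costs until goods are on board at the origin port; the buyer bears freight, insurance and all costs thereafter.
Already in the invoice (seller's account under FOB): inland to port, export clearance, origin terminal — exclude.
CIF value = FOB price + freight + insurance = 43818.88 + 3133.53 + 107.67 = 47060.08
Import duty = 47060.08 × 6.7% = 3153.03
Buyer bears: freight 3133.53 + insurance 107.67 + delivery 1040.29 + duty 3153.03 = 7434.52
Landed cost = invoice 43818.88 + 7434.52 = 51253.40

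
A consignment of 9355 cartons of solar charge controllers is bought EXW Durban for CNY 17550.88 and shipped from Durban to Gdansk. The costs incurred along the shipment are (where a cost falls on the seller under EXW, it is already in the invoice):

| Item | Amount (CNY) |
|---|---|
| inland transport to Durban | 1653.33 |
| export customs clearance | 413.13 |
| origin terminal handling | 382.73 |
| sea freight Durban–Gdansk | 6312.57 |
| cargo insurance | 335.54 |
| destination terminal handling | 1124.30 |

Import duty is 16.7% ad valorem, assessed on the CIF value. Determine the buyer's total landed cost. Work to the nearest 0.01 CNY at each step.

Total landed cost: CNY 32222.73

EXW: the seller makes goods available at their premises; the buyer bears all onward costs.
CIF value = EXW price + inland to port + export clearance + origin terminal + freight + insurance = 17550.88 + 1653.33 + 413.13 + 382.73 + 6312.57 + 335.54 = 26648.18
Import duty = 26648.18 × 16.7% = 4450.25
Buyer bears: inland to port 1653.33 + export clearance 413.13 + origin terminal 382.73 + freight 6312.57 + insurance 335.54 + destination terminal 1124.30 + duty 4450.25 = 14671.85
Landed cost = invoice 17550.88 + 14671.85 = 32222.73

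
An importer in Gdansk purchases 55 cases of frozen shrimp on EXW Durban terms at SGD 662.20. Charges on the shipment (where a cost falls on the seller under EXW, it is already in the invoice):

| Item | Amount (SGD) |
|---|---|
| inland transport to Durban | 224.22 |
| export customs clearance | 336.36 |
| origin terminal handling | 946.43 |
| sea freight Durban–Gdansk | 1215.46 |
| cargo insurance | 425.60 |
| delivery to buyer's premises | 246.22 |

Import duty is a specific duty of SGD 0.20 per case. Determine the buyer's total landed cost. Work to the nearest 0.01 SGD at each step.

Total landed cost: SGD 4067.49

EXW: the seller makes goods available at their premises; the buyer bears all onward costs.
CIF value = EXW price + inland to port + export clearance + origin terminal + freight + insurance = 662.20 + 224.22 + 336.36 + 946.43 + 1215.46 + 425.60 = 3810.27
Import duty = 55 × 0.20 = 11.00
Buyer bears: inland to port 224.22 + export clearance 336.36 + origin terminal 946.43 + freight 1215.46 + insurance 425.60 + delivery 246.22 + duty 11.00 = 3405.29
Landed cost = invoice 662.20 + 3405.29 = 4067.49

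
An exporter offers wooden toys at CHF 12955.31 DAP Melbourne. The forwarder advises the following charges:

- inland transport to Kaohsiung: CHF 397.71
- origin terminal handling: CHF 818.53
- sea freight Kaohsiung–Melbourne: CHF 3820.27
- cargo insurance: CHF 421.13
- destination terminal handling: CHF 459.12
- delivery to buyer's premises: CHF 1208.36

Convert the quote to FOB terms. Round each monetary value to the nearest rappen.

FOB price: CHF 7046.43

Not relevant to the conversion: origin terminal, inland to port — on the seller under both DAP and FOB; already in the DAP price and stays in the FOB price.
From DAP to FOB, the seller no longer bears: freight, insurance, destination terminal, delivery.
FOB price = 12955.31 − 3820.27 − 421.13 − 459.12 − 1208.36 = 7046.43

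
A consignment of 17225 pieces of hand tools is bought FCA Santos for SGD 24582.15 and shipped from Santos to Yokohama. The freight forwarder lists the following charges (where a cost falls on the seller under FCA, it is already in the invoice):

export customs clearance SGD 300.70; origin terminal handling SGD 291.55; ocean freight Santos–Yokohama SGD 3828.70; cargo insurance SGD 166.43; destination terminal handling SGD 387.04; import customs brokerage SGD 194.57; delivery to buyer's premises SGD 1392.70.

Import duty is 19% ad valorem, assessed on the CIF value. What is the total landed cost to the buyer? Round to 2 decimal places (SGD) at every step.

FCA: the seller delivers export-cleared goods to the carrier; the buyer bears costs from that point.
Already in the invoice (seller's account under FCA): export clearance — exclude.
CIF value = FCA price + origin terminal + freight + insurance = 24582.15 + 291.55 + 3828.70 + 166.43 = 28868.83
Import duty = 28868.83 × 19% = 5485.08
Buyer bears: origin terminal 291.55 + freight 3828.70 + insurance 166.43 + destination terminal 387.04 + brokerage 194.57 + delivery 1392.70 + duty 5485.08 = 11746.07
Landed cost = invoice 24582.15 + 11746.07 = 36328.22

Total landed cost: SGD 36328.22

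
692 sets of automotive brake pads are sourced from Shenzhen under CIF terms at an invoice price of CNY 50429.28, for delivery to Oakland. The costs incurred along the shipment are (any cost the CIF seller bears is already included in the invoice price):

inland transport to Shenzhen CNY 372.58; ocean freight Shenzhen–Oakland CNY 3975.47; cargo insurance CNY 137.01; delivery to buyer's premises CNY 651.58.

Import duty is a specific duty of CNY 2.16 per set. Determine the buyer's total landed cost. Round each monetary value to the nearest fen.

CIF: the seller pays costs through ocean freight and marine insurance to the destination port.
Already in the invoice (seller's account under CIF): inland to port, freight, insurance — exclude.
The CIF price already equals the CIF value: 50429.28
Import duty = 692 × 2.16 = 1494.72
Buyer bears: delivery 651.58 + duty 1494.72 = 2146.30
Landed cost = invoice 50429.28 + 2146.30 = 52575.58

Total landed cost: CNY 52575.58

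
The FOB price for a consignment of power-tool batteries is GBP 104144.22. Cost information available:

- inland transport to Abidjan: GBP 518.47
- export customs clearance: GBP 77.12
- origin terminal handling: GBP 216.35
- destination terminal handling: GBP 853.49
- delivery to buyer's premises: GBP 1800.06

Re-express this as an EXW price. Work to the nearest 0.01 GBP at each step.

Not relevant to the conversion: destination terminal, delivery — on the buyer under both terms; not part of either seller's price.
From FOB to EXW, the seller no longer bears: inland to port, export clearance, origin terminal.
EXW price = 104144.22 − 518.47 − 77.12 − 216.35 = 103332.28

EXW price: GBP 103332.28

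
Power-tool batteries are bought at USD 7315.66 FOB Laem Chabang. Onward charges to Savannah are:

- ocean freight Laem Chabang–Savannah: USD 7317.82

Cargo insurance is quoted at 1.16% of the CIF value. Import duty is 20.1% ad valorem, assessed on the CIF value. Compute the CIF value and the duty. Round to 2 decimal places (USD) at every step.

CIF value: USD 14805.22; import duty: USD 2975.85

Let C be the CIF value. C = FOB price + freight + 1.16% × C
C − 1.16% × C = 7315.66 + 7317.82
0.9884 × C = 14633.48
C = 14633.48 / 0.9884 = 14805.22
Insurance premium = 1.16% × 14805.22 = 171.74
Import duty = 14805.22 × 20.1% = 2975.85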